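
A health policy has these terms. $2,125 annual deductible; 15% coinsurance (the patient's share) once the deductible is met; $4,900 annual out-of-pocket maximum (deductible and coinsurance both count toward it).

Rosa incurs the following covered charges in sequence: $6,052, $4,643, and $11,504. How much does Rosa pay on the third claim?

$1,489.50

#1 ($6,052): $2,125 finishes the deductible; $3,927 goes to coinsurance; patient's 15% is $589.05. Patient owes $2,714.05 (running OOP $2,714.05).
#2 ($4,643): 15% coinsurance on $4,643 = $696.45. Cost to patient: $696.45. OOP to date $3,410.50.
#3 ($11,504): 15% coinsurance on $11,504 = $1,725.60. Adding that to $3,410.50 gives $5,136.10, past the $4,900 cap; patient pays only $4,900 − $3,410.50 = $1,489.50.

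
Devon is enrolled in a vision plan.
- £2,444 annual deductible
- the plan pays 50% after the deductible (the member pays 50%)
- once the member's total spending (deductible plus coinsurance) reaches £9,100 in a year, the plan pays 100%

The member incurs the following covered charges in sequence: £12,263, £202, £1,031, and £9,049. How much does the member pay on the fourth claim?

£1,130

#1 (£12,263): deductible takes £2,444, £9,819 remains; coinsurance £9,819 × 50% = £4,909.50. Cost to member: £7,353.50. OOP to date £7,353.50.
#2 (£202): 50% coinsurance on £202 = £101. Cost to member: £101. OOP to date £7,454.50.
#3 (£1,031): 50% coinsurance on £1,031 = £515.50. Cost to member: £515.50. OOP to date £7,970.
#4 (£9,049): deductible met; 50% of £9,049 = £4,524.50. OOP would hit £12,494.50 > £9,100, so the cap limits the member to £9,100 − £7,970 = £1,130.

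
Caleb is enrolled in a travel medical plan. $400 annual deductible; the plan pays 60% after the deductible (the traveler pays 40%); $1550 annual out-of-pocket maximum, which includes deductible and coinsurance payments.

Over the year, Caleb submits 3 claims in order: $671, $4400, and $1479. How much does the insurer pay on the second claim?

$3358.40

Bill 1, $671: $400 finishes the deductible; $271 goes to coinsurance; 40% of $271 = $108.40. Traveler owes $508.40 (running OOP $508.40). Plan pays $671 − $508.40 = $162.60.
Bill 2, $4400: deductible met; 40% of $4400 = $1760. Adding that to $508.40 gives $2268.40, past the $1550 cap; traveler pays only $1550 − $508.40 = $1041.60. Plan pays $4400 − $1041.60 = $3358.40.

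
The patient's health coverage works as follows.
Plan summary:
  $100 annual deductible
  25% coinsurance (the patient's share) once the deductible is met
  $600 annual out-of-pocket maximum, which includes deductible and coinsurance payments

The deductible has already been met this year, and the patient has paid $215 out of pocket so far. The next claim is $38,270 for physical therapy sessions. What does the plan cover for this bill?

$37,885

The deductible is already satisfied, so the full bill goes to coinsurance.
Coinsurance: $38,270 × 25% = $9,567.50.
Adding $9,567.50 to the $215 already spent would give $9,782.50, which exceeds the $600 cap; the patient pays just $600 − $215 = $385.
The plan picks up $38,270 − $385 = $37,885.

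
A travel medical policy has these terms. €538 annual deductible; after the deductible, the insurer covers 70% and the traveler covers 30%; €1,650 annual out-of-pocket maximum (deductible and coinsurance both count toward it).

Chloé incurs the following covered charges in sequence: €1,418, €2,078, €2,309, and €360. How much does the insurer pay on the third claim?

€2,084.40

Claim 1 — €1,418: €538 to deductible, leaving €880; coinsurance €880 × 30% = €264. Cost to traveler: €802. OOP to date €802. Insurer: €1,418 − €802 = €616.
Claim 2 — €2,078: 30% coinsurance on €2,078 = €623.40. Traveler owes €623.40 (running OOP €1,425.40). Plan pays €2,078 − €623.40 = €1,454.60.
Claim 3 — €2,309: deductible already satisfied, so traveler's share is 30% × €2,309 = €692.70. OOP would hit €2,118.10 > €1,650, so the cap limits the traveler to €1,650 − €1,425.40 = €224.60. Insurer: €2,309 − €224.60 = €2,084.40.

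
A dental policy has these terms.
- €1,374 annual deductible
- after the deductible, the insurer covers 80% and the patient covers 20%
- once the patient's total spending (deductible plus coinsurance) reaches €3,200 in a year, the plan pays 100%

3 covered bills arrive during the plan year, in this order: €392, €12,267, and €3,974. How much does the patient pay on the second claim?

Claim 1 (€392): all of it applies to the deductible. Cost to patient: €392. OOP to date €392.
Claim 2 (€12,267): €982 to deductible, leaving €11,285; coinsurance €11,285 × 20% = €2,257. Together that's €982 + €2,257 = €3,239. That would push OOP to €3,631, over the €3,200 cap, so patient pays €3,200 − €392 = €2,808.

€2,808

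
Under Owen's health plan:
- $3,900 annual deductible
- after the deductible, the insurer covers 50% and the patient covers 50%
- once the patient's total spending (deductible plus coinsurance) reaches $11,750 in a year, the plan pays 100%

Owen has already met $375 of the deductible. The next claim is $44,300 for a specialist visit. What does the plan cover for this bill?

$32,925

$375 of the $3,900 deductible is already met, leaving $3,525.
That leaves $44,300 − $3,525 = $40,775 for coinsurance.
Patient's 50% share of $40,775 is $20,387.50.
So the patient owes $3,525 + $20,387.50 = $23,912.50 before any cap.
Adding $23,912.50 to the $375 already spent would give $24,287.50, which exceeds the $11,750 cap; the patient pays just $11,750 − $375 = $11,375.
The plan picks up $44,300 − $11,375 = $32,925.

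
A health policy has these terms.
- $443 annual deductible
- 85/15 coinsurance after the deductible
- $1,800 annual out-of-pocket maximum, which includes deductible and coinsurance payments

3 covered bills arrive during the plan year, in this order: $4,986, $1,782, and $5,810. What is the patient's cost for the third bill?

$408.25

#1 ($4,986): deductible takes $443, $4,543 remains; patient's 15% is $681.45. Patient pays $1,124.45; OOP now $1,124.45.
#2 ($1,782): deductible met; 15% of $1,782 = $267.30. Patient owes $267.30 (running OOP $1,391.75).
#3 ($5,810): 15% coinsurance on $5,810 = $871.50. OOP would hit $2,263.25 > $1,800, so the cap limits the patient to $1,800 − $1,391.75 = $408.25.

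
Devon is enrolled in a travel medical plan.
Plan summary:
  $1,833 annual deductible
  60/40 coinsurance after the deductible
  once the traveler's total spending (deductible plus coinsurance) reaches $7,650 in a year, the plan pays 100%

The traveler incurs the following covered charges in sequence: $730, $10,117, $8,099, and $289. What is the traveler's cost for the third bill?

$2,211.40

#1 ($730): entire amount goes to the deductible. Traveler owes $730 (running OOP $730).
#2 ($10,117): $1,103 finishes the deductible; $9,014 goes to coinsurance; 40% of $9,014 = $3,605.60. Cost to traveler: $4,708.60. OOP to date $5,438.60.
#3 ($8,099): deductible met; 40% of $8,099 = $3,239.60. That would push OOP to $8,678.20, over the $7,650 cap, so traveler pays $7,650 − $5,438.60 = $2,211.40.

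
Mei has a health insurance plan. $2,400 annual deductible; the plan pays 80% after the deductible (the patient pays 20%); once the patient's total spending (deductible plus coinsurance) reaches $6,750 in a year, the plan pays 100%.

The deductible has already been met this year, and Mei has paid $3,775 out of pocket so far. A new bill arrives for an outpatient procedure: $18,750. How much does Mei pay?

$2,975

The deductible is already satisfied, so the full bill goes to coinsurance.
Coinsurance: $18,750 × 20% = $3,750.
Adding $3,750 to the $3,775 already spent would give $7,525, which exceeds the $6,750 cap; the patient pays just $6,750 − $3,775 = $2,975.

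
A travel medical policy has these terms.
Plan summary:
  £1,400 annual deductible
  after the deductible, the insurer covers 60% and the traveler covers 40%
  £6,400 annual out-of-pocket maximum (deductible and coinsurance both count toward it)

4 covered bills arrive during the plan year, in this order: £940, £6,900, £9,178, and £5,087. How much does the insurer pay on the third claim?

#1 (£940): entire amount goes to the deductible. Cost to traveler: £940. OOP to date £940. Plan pays £940 − £940 = £0.
#2 (£6,900): £460 finishes the deductible; £6,440 goes to coinsurance; traveler's 40% is £2,576. Cost to traveler: £3,036. OOP to date £3,976. Insurer: £6,900 − £3,036 = £3,864.
#3 (£9,178): deductible already satisfied, so traveler's share is 40% × £9,178 = £3,671.20. Adding that to £3,976 gives £7,647.20, past the £6,400 cap; traveler pays only £6,400 − £3,976 = £2,424. Plan pays £9,178 − £2,424 = £6,754.

£6,754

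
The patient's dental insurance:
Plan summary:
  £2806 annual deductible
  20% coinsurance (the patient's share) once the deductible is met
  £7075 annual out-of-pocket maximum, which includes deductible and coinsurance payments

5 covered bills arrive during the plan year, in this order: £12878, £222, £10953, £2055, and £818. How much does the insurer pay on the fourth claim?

Claim 1 — £12878: £2806 to deductible, leaving £10072; patient's 20% is £2014.40. Patient pays £4820.40; OOP now £4820.40. Insurer: £12878 − £4820.40 = £8057.60.
Claim 2 — £222: 20% coinsurance on £222 = £44.40. Patient pays £44.40; OOP now £4864.80. Plan pays £222 − £44.40 = £177.60.
Claim 3 — £10953: 20% coinsurance on £10953 = £2190.60. Cost to patient: £2190.60. OOP to date £7055.40. Plan pays £10953 − £2190.60 = £8762.40.
Claim 4 — £2055: deductible met; 20% of £2055 = £411. OOP would hit £7466.40 > £7075, so the cap limits the patient to £7075 − £7055.40 = £19.60. Plan pays £2055 − £19.60 = £2035.40.

£2035.40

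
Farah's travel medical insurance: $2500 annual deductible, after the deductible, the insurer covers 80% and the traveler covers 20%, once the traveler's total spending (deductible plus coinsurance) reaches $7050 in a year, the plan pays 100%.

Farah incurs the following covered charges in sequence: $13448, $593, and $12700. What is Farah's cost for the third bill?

$2241.80

Claim 1 ($13448): $2500 to deductible, leaving $10948; 20% of $10948 = $2189.60. Traveler pays $4689.60; OOP now $4689.60.
Claim 2 ($593): 20% coinsurance on $593 = $118.60. Cost to traveler: $118.60. OOP to date $4808.20.
Claim 3 ($12700): deductible already satisfied, so traveler's share is 20% × $12700 = $2540. Adding that to $4808.20 gives $7348.20, past the $7050 cap; traveler pays only $7050 − $4808.20 = $2241.80.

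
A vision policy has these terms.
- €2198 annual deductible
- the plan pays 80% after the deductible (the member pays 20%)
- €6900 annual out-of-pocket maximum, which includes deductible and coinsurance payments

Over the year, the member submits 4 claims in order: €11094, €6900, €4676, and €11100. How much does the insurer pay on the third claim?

€3740.80

#1 (€11094): €2198 finishes the deductible; €8896 goes to coinsurance; member's 20% is €1779.20. Member pays €3977.20; OOP now €3977.20. Insurer: €11094 − €3977.20 = €7116.80.
#2 (€6900): deductible already satisfied, so member's share is 20% × €6900 = €1380. Cost to member: €1380. OOP to date €5357.20. Plan pays €6900 − €1380 = €5520.
#3 (€4676): 20% coinsurance on €4676 = €935.20. Member owes €935.20 (running OOP €6292.40). Plan pays €4676 − €935.20 = €3740.80.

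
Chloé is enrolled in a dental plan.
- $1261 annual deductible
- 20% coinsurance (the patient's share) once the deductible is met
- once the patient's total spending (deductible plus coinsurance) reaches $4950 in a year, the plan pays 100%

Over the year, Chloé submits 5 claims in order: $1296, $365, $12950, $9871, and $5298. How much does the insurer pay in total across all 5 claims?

Bill 1, $1296: $1261 to deductible, leaving $35; coinsurance $35 × 20% = $7. Patient pays $1268; OOP now $1268. Plan pays $1296 − $1268 = $28.
Bill 2, $365: deductible met; 20% of $365 = $73. Patient owes $73 (running OOP $1341). Plan pays $365 − $73 = $292.
Bill 3, $12950: deductible met; 20% of $12950 = $2590. Patient pays $2590; OOP now $3931. Plan pays $12950 − $2590 = $10360.
Bill 4, $9871: deductible met; 20% of $9871 = $1974.20. OOP would hit $5905.20 > $4950, so the cap limits the patient to $4950 − $3931 = $1019. Plan pays $9871 − $1019 = $8852.
Bill 5, $5298: 20% coinsurance on $5298 = $1059.60. Adding that to $4950 gives $6009.60, past the $4950 cap; patient pays only $4950 − $4950 = $0. Plan pays $5298 − $0 = $5298.
Insurer total: $28 + $292 + $10360 + $8852 + $5298 = $24830.

$24830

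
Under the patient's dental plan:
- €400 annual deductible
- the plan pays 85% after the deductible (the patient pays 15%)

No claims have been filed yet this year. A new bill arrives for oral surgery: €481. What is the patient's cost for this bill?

€412.15

Deductible not yet touched, so the first €400 of the bill goes to the deductible.
The remaining €81 (= €481 − €400) moves to coinsurance.
15% of €81 = €12.15 falls to the patient.
Patient responsibility: €400 + €12.15 = €412.15.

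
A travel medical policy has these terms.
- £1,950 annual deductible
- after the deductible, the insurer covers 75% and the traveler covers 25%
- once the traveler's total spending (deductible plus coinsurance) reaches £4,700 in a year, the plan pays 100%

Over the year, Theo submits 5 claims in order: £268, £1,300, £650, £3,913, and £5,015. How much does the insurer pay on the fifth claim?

Claim 1 (£268): all of it applies to the deductible. Traveler owes £268 (running OOP £268). Plan pays £268 − £268 = £0.
Claim 2 (£1,300): fully absorbed by the deductible. Cost to traveler: £1,300. OOP to date £1,568. Plan pays £1,300 − £1,300 = £0.
Claim 3 (£650): deductible takes £382, £268 remains; 25% of £268 = £67. Cost to traveler: £449. OOP to date £2,017. Insurer: £650 − £449 = £201.
Claim 4 (£3,913): 25% coinsurance on £3,913 = £978.25. Traveler pays £978.25; OOP now £2,995.25. Plan pays £3,913 − £978.25 = £2,934.75.
Claim 5 (£5,015): deductible met; 25% of £5,015 = £1,253.75. Traveler owes £1,253.75 (running OOP £4,249). Plan pays £5,015 − £1,253.75 = £3,761.25.

£3,761.25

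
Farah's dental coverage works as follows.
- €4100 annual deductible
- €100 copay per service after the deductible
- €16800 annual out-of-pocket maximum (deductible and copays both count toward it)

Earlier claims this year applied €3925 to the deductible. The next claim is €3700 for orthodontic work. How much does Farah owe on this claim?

€3925 of the €4100 deductible is already met, leaving €175.
The remaining €3525 (= €3700 − €175) moves to the copay.
Copay on this service: €100.
So the patient owes €175 + €100 = €275 before any cap.
Cumulative spending €3925 + €275 = €4200 stays under the €16800 maximum.

€275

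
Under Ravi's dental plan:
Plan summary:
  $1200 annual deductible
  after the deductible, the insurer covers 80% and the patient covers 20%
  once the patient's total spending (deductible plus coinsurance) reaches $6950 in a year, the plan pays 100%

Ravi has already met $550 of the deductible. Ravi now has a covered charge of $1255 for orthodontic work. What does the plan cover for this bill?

$484

Deductible still to meet: $1200 − $550 = $650.
The remaining $605 (= $1255 − $650) moves to coinsurance.
Coinsurance: $605 × 20% = $121.
Patient responsibility before any cap: $650 + $121 = $771.
Cumulative spending $550 + $771 = $1321 stays under the $6950 maximum.
Insurer pays the balance: $1255 − $771 = $484.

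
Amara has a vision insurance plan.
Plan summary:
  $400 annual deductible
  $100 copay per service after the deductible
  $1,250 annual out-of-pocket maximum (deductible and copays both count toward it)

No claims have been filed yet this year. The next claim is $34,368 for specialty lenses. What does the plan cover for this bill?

$33,868

Nothing has been paid toward the $400 deductible, so the first $400 of this charge is applied there.
The remaining $33,968 (= $34,368 − $400) moves to the copay.
Copay on this service: $100.
That puts the member's cost at $400 + $100 = $500 before any cap.
Year-to-date out-of-pocket becomes $0 + $500 = $500, still under the $1,250 maximum, so no cap applies.
The plan picks up $34,368 − $500 = $33,868.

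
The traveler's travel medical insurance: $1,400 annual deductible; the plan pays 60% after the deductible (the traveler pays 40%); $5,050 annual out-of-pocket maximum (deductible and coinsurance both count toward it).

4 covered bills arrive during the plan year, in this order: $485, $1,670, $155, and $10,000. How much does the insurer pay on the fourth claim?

Bill 1, $485: fully absorbed by the deductible. Traveler owes $485 (running OOP $485). Insurer: $485 − $485 = $0.
Bill 2, $1,670: deductible takes $915, $755 remains; coinsurance $755 × 40% = $302. Traveler owes $1,217 (running OOP $1,702). Plan pays $1,670 − $1,217 = $453.
Bill 3, $155: 40% coinsurance on $155 = $62. Traveler owes $62 (running OOP $1,764). Plan pays $155 − $62 = $93.
Bill 4, $10,000: deductible already satisfied, so traveler's share is 40% × $10,000 = $4,000. That would push OOP to $5,764, over the $5,050 cap, so traveler pays $5,050 − $1,764 = $3,286. Plan pays $10,000 − $3,286 = $6,714.

$6,714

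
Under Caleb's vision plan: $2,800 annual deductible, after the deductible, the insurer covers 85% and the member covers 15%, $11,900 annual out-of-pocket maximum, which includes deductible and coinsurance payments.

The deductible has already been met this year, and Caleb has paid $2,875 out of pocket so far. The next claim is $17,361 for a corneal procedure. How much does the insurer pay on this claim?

$14,756.85

With the deductible met, the entire $17,361 is subject to coinsurance.
Coinsurance: $17,361 × 15% = $2,604.15.
Cumulative spending $2,875 + $2,604.15 = $5,479.15 stays under the $11,900 maximum.
Insurer pays the balance: $17,361 − $2,604.15 = $14,756.85.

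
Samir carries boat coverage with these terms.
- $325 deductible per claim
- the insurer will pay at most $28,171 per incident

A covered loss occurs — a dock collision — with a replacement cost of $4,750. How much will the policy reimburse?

$4,425

Less the $325 deductible: $4,750 − $325 = $4,425.
$4,425 ≤ $28,171, so the limit doesn't bind; insurer pays $4,425.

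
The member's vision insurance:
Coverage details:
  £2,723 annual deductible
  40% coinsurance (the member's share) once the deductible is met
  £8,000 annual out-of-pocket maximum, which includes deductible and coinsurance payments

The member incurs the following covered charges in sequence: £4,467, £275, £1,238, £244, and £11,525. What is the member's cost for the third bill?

£495.20

#1 (£4,467): deductible takes £2,723, £1,744 remains; member's 40% is £697.60. Member pays £3,420.60; OOP now £3,420.60.
#2 (£275): deductible met; 40% of £275 = £110. Cost to member: £110. OOP to date £3,530.60.
#3 (£1,238): 40% coinsurance on £1,238 = £495.20. Member owes £495.20 (running OOP £4,025.80).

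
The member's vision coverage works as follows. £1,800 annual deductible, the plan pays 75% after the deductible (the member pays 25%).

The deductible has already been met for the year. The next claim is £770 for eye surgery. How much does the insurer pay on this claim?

The deductible is already satisfied, so the full bill goes to coinsurance.
Coinsurance: £770 × 25% = £192.50.
The insurer covers the remainder: £770 − £192.50 = £577.50.

£577.50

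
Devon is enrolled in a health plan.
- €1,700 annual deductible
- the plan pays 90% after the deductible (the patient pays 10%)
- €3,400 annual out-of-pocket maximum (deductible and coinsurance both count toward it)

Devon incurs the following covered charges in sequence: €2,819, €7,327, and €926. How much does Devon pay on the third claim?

€92.60

Claim 1 — €2,819: deductible takes €1,700, €1,119 remains; coinsurance €1,119 × 10% = €111.90. Cost to patient: €1,811.90. OOP to date €1,811.90.
Claim 2 — €7,327: deductible met; 10% of €7,327 = €732.70. Patient pays €732.70; OOP now €2,544.60.
Claim 3 — €926: deductible met; 10% of €926 = €92.60. Patient owes €92.60 (running OOP €2,637.20).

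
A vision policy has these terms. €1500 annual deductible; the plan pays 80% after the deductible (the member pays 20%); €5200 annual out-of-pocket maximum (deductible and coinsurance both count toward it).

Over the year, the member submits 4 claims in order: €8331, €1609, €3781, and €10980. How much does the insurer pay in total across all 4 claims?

#1 (€8331): deductible takes €1500, €6831 remains; coinsurance €6831 × 20% = €1366.20. Cost to member: €2866.20. OOP to date €2866.20. Insurer: €8331 − €2866.20 = €5464.80.
#2 (€1609): deductible already satisfied, so member's share is 20% × €1609 = €321.80. Member pays €321.80; OOP now €3188. Plan pays €1609 − €321.80 = €1287.20.
#3 (€3781): deductible already satisfied, so member's share is 20% × €3781 = €756.20. Member owes €756.20 (running OOP €3944.20). Plan pays €3781 − €756.20 = €3024.80.
#4 (€10980): deductible already satisfied, so member's share is 20% × €10980 = €2196. That would push OOP to €6140.20, over the €5200 cap, so member pays €5200 − €3944.20 = €1255.80. Plan pays €10980 − €1255.80 = €9724.20.
Insurer total: €5464.80 + €1287.20 + €3024.80 + €9724.20 = €19501.

€19501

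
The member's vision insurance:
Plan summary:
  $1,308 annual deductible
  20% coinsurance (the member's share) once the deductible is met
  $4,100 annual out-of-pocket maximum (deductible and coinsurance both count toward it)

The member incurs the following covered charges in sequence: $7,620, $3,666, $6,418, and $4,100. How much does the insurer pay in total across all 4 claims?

$17,704

Claim 1 — $7,620: $1,308 to deductible, leaving $6,312; 20% of $6,312 = $1,262.40. Member owes $2,570.40 (running OOP $2,570.40). Insurer: $7,620 − $2,570.40 = $5,049.60.
Claim 2 — $3,666: deductible already satisfied, so member's share is 20% × $3,666 = $733.20. Cost to member: $733.20. OOP to date $3,303.60. Plan pays $3,666 − $733.20 = $2,932.80.
Claim 3 — $6,418: deductible already satisfied, so member's share is 20% × $6,418 = $1,283.60. Adding that to $3,303.60 gives $4,587.20, past the $4,100 cap; member pays only $4,100 − $3,303.60 = $796.40. Insurer: $6,418 − $796.40 = $5,621.60.
Claim 4 — $4,100: 20% coinsurance on $4,100 = $820. Adding that to $4,100 gives $4,920, past the $4,100 cap; member pays only $4,100 − $4,100 = $0. Insurer: $4,100 − $0 = $4,100.
Insurer total: $5,049.60 + $2,932.80 + $5,621.60 + $4,100 = $17,704.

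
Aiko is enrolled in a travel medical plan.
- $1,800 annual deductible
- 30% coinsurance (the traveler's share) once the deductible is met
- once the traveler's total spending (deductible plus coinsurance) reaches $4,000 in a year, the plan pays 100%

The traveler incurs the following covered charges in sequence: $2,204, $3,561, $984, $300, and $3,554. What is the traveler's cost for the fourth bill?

Bill 1, $2,204: $1,800 to deductible, leaving $404; 30% of $404 = $121.20. Cost to traveler: $1,921.20. OOP to date $1,921.20.
Bill 2, $3,561: deductible met; 30% of $3,561 = $1,068.30. Traveler owes $1,068.30 (running OOP $2,989.50).
Bill 3, $984: deductible already satisfied, so traveler's share is 30% × $984 = $295.20. Traveler owes $295.20 (running OOP $3,284.70).
Bill 4, $300: deductible already satisfied, so traveler's share is 30% × $300 = $90. Cost to traveler: $90. OOP to date $3,374.70.

$90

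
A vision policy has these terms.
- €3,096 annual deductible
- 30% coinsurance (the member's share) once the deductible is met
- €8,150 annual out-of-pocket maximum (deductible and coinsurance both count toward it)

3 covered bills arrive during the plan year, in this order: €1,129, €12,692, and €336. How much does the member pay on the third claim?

Claim 1 — €1,129: fully absorbed by the deductible. Member pays €1,129; OOP now €1,129.
Claim 2 — €12,692: deductible takes €1,967, €10,725 remains; coinsurance €10,725 × 30% = €3,217.50. Member pays €5,184.50; OOP now €6,313.50.
Claim 3 — €336: deductible met; 30% of €336 = €100.80. Member pays €100.80; OOP now €6,414.30.

€100.80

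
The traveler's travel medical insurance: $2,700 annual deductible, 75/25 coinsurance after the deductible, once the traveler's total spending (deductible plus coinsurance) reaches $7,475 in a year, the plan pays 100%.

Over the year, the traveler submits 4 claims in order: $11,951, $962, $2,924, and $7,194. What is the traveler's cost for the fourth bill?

$1,490.75

#1 ($11,951): $2,700 to deductible, leaving $9,251; coinsurance $9,251 × 25% = $2,312.75. Traveler pays $5,012.75; OOP now $5,012.75.
#2 ($962): deductible met; 25% of $962 = $240.50. Traveler pays $240.50; OOP now $5,253.25.
#3 ($2,924): deductible met; 25% of $2,924 = $731. Traveler owes $731 (running OOP $5,984.25).
#4 ($7,194): deductible already satisfied, so traveler's share is 25% × $7,194 = $1,798.50. That would push OOP to $7,782.75, over the $7,475 cap, so traveler pays $7,475 − $5,984.25 = $1,490.75.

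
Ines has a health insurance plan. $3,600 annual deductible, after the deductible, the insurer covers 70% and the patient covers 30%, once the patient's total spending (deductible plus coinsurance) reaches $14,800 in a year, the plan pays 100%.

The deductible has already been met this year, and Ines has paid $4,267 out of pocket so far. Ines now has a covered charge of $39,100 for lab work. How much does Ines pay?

The deductible is already satisfied, so the full bill goes to coinsurance.
30% of $39,100 = $11,730 falls to the patient.
That would bring total out-of-pocket to $15,997, past the $14,800 cap. The patient is capped at $14,800 − $4,267 = $10,533 on this claim.

$10,533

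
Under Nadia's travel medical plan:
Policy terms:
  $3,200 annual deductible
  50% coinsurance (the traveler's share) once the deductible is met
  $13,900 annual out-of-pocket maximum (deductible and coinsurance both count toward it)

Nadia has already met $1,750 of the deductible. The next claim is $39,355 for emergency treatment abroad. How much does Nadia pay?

Remaining deductible: $3,200 − $1,750 = $1,450.
The remaining $37,905 (= $39,355 − $1,450) moves to coinsurance.
50% of $37,905 = $18,952.50 falls to the traveler.
Traveler responsibility before any cap: $1,450 + $18,952.50 = $20,402.50.
That would bring total out-of-pocket to $22,152.50, past the $13,900 cap. The traveler is capped at $13,900 − $1,750 = $12,150 on this claim.

$12,150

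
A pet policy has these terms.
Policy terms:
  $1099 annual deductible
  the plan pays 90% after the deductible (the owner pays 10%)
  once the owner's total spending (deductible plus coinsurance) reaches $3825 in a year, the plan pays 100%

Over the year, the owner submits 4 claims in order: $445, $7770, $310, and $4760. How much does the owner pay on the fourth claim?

$476

#1 ($445): all of it applies to the deductible. Owner pays $445; OOP now $445.
#2 ($7770): $654 to deductible, leaving $7116; coinsurance $7116 × 10% = $711.60. Cost to owner: $1365.60. OOP to date $1810.60.
#3 ($310): deductible met; 10% of $310 = $31. Owner owes $31 (running OOP $1841.60).
#4 ($4760): 10% coinsurance on $4760 = $476. Owner pays $476; OOP now $2317.60.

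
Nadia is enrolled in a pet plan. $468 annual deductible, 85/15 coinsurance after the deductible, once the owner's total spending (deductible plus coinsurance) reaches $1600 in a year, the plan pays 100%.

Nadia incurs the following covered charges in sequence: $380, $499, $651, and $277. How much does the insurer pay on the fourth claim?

$235.45

Claim 1 — $380: entire amount goes to the deductible. Owner owes $380 (running OOP $380). Plan pays $380 − $380 = $0.
Claim 2 — $499: deductible takes $88, $411 remains; 15% of $411 = $61.65. Owner owes $149.65 (running OOP $529.65). Insurer: $499 − $149.65 = $349.35.
Claim 3 — $651: deductible already satisfied, so owner's share is 15% × $651 = $97.65. Owner pays $97.65; OOP now $627.30. Insurer: $651 − $97.65 = $553.35.
Claim 4 — $277: deductible already satisfied, so owner's share is 15% × $277 = $41.55. Cost to owner: $41.55. OOP to date $668.85. Insurer: $277 − $41.55 = $235.45.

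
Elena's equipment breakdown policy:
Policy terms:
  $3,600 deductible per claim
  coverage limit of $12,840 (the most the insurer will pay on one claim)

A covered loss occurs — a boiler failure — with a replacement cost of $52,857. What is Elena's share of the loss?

Less the $3,600 deductible: $52,857 − $3,600 = $49,257.
$49,257 exceeds the $12,840 limit, so the insurer pays the limit: $12,840.
Business owner's share is the uncovered remainder: $52,857 − $12,840 = $40,017.

$40,017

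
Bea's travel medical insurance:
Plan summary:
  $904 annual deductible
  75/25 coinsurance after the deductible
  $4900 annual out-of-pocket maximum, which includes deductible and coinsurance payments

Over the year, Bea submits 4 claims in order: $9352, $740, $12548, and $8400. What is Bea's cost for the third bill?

$1699

Claim 1 — $9352: $904 to deductible, leaving $8448; traveler's 25% is $2112. Cost to traveler: $3016. OOP to date $3016.
Claim 2 — $740: deductible already satisfied, so traveler's share is 25% × $740 = $185. Cost to traveler: $185. OOP to date $3201.
Claim 3 — $12548: deductible already satisfied, so traveler's share is 25% × $12548 = $3137. OOP would hit $6338 > $4900, so the cap limits the traveler to $4900 − $3201 = $1699.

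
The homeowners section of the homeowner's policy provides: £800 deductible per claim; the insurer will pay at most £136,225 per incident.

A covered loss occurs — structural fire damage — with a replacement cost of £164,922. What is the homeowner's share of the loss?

£28,697

Subtract the deductible: £164,922 − £800 = £164,122.
The £136,225 per-incident cap binds; insurer pays £136,225.
The homeowner bears the rest of the original loss: £164,922 − £136,225 = £28,697.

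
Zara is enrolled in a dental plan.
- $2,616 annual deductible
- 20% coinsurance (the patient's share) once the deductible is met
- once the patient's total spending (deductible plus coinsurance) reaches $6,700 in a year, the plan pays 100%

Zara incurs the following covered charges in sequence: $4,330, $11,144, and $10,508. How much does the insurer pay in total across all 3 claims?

$19,282

Claim 1 — $4,330: deductible takes $2,616, $1,714 remains; patient's 20% is $342.80. Patient pays $2,958.80; OOP now $2,958.80. Plan pays $4,330 − $2,958.80 = $1,371.20.
Claim 2 — $11,144: 20% coinsurance on $11,144 = $2,228.80. Patient pays $2,228.80; OOP now $5,187.60. Plan pays $11,144 − $2,228.80 = $8,915.20.
Claim 3 — $10,508: 20% coinsurance on $10,508 = $2,101.60. Adding that to $5,187.60 gives $7,289.20, past the $6,700 cap; patient pays only $6,700 − $5,187.60 = $1,512.40. Plan pays $10,508 − $1,512.40 = $8,995.60.
Insurer total: $1,371.20 + $8,915.20 + $8,995.60 = $19,282.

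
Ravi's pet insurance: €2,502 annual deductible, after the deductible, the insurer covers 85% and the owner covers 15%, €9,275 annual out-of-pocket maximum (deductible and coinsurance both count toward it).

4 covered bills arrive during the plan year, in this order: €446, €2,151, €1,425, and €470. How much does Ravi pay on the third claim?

Claim 1 — €446: all of it applies to the deductible. Owner pays €446; OOP now €446.
Claim 2 — €2,151: €2,056 to deductible, leaving €95; 15% of €95 = €14.25. Owner owes €2,070.25 (running OOP €2,516.25).
Claim 3 — €1,425: deductible met; 15% of €1,425 = €213.75. Owner owes €213.75 (running OOP €2,730).

€213.75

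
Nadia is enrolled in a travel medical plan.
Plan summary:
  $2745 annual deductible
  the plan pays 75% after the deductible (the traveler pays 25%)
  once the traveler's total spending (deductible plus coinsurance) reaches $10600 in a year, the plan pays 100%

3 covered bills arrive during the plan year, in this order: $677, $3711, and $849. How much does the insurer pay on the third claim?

Bill 1, $677: entire amount goes to the deductible. Cost to traveler: $677. OOP to date $677. Plan pays $677 − $677 = $0.
Bill 2, $3711: $2068 finishes the deductible; $1643 goes to coinsurance; coinsurance $1643 × 25% = $410.75. Traveler owes $2478.75 (running OOP $3155.75). Plan pays $3711 − $2478.75 = $1232.25.
Bill 3, $849: deductible already satisfied, so traveler's share is 25% × $849 = $212.25. Cost to traveler: $212.25. OOP to date $3368. Plan pays $849 − $212.25 = $636.75.

$636.75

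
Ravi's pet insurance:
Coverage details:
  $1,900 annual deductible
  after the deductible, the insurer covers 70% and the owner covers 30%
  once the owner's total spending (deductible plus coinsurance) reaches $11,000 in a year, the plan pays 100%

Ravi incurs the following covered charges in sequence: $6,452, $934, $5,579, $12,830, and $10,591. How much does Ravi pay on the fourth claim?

$3,849

Claim 1 — $6,452: $1,900 to deductible, leaving $4,552; coinsurance $4,552 × 30% = $1,365.60. Cost to owner: $3,265.60. OOP to date $3,265.60.
Claim 2 — $934: deductible met; 30% of $934 = $280.20. Owner owes $280.20 (running OOP $3,545.80).
Claim 3 — $5,579: deductible met; 30% of $5,579 = $1,673.70. Cost to owner: $1,673.70. OOP to date $5,219.50.
Claim 4 — $12,830: deductible met; 30% of $12,830 = $3,849. Cost to owner: $3,849. OOP to date $9,068.50.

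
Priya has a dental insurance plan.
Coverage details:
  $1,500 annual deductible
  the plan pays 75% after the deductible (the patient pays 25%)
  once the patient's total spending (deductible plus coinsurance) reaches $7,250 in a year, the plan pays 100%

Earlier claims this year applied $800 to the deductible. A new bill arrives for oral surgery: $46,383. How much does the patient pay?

$6,450

$800 of the $1,500 deductible is already met, leaving $700.
That leaves $46,383 − $700 = $45,683 for coinsurance.
Patient's 25% share of $45,683 is $11,420.75.
That puts the patient's cost at $700 + $11,420.75 = $12,120.75 before any cap.
Adding $12,120.75 to the $800 already spent would give $12,920.75, which exceeds the $7,250 cap; the patient pays just $7,250 − $800 = $6,450.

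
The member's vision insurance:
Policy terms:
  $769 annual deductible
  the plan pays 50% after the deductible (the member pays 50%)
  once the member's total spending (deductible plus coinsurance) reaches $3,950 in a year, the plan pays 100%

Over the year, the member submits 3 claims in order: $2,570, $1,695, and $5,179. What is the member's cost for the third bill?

$1,433

#1 ($2,570): deductible takes $769, $1,801 remains; coinsurance $1,801 × 50% = $900.50. Cost to member: $1,669.50. OOP to date $1,669.50.
#2 ($1,695): deductible met; 50% of $1,695 = $847.50. Member pays $847.50; OOP now $2,517.
#3 ($5,179): deductible met; 50% of $5,179 = $2,589.50. Adding that to $2,517 gives $5,106.50, past the $3,950 cap; member pays only $3,950 − $2,517 = $1,433.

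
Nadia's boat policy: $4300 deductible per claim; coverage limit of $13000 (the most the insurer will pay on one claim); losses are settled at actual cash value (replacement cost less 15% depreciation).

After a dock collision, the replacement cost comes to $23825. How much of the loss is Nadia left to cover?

Actual cash value after 15% depreciation: $23825 × 85% = $20251.25.
Less the $4300 deductible: $20251.25 − $4300 = $15951.25.
Since $15951.25 > $13000, the payout is capped at $13000.
Owner's share is the uncovered remainder: $23825 − $13000 = $10825.

$10825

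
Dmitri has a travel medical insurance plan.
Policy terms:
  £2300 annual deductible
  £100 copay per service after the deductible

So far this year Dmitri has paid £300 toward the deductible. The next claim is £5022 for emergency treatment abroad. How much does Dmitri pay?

£2100

Remaining deductible: £2300 − £300 = £2000.
That leaves £5022 − £2000 = £3022 for the copay.
Copay on this service: £100.
So the traveler owes £2000 + £100 = £2100.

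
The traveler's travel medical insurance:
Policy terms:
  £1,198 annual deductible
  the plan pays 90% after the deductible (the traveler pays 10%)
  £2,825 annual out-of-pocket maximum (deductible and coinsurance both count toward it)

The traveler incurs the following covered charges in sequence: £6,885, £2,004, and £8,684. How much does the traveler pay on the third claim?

Claim 1 (£6,885): deductible takes £1,198, £5,687 remains; traveler's 10% is £568.70. Traveler pays £1,766.70; OOP now £1,766.70.
Claim 2 (£2,004): 10% coinsurance on £2,004 = £200.40. Traveler pays £200.40; OOP now £1,967.10.
Claim 3 (£8,684): deductible met; 10% of £8,684 = £868.40. Adding that to £1,967.10 gives £2,835.50, past the £2,825 cap; traveler pays only £2,825 − £1,967.10 = £857.90.

£857.90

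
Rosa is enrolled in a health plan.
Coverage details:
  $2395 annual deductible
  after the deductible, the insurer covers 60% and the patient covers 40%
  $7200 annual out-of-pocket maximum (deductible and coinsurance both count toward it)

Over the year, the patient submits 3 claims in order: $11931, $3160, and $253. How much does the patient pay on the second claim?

$990.60

Claim 1 ($11931): deductible takes $2395, $9536 remains; 40% of $9536 = $3814.40. Patient owes $6209.40 (running OOP $6209.40).
Claim 2 ($3160): 40% coinsurance on $3160 = $1264. OOP would hit $7473.40 > $7200, so the cap limits the patient to $7200 − $6209.40 = $990.60.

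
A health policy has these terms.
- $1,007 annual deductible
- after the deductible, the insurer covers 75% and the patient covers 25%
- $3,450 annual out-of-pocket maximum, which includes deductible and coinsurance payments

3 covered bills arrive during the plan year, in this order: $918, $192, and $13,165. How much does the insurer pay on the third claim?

$10,747.75

#1 ($918): entire amount goes to the deductible. Patient owes $918 (running OOP $918). Plan pays $918 − $918 = $0.
#2 ($192): $89 to deductible, leaving $103; 25% of $103 = $25.75. Patient owes $114.75 (running OOP $1,032.75). Plan pays $192 − $114.75 = $77.25.
#3 ($13,165): deductible met; 25% of $13,165 = $3,291.25. OOP would hit $4,324 > $3,450, so the cap limits the patient to $3,450 − $1,032.75 = $2,417.25. Plan pays $13,165 − $2,417.25 = $10,747.75.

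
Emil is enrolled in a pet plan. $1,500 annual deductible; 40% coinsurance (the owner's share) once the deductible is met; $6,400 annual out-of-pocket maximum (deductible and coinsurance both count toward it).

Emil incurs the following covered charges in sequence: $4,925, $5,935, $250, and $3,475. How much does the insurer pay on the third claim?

Claim 1 ($4,925): $1,500 finishes the deductible; $3,425 goes to coinsurance; coinsurance $3,425 × 40% = $1,370. Owner pays $2,870; OOP now $2,870. Insurer: $4,925 − $2,870 = $2,055.
Claim 2 ($5,935): 40% coinsurance on $5,935 = $2,374. Owner pays $2,374; OOP now $5,244. Insurer: $5,935 − $2,374 = $3,561.
Claim 3 ($250): deductible met; 40% of $250 = $100. Owner owes $100 (running OOP $5,344). Insurer: $250 − $100 = $150.

$150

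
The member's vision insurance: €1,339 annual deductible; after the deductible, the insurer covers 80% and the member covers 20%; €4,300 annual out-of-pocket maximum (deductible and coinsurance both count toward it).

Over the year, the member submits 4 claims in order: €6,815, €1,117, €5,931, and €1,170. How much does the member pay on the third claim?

#1 (€6,815): €1,339 finishes the deductible; €5,476 goes to coinsurance; member's 20% is €1,095.20. Member pays €2,434.20; OOP now €2,434.20.
#2 (€1,117): deductible met; 20% of €1,117 = €223.40. Member pays €223.40; OOP now €2,657.60.
#3 (€5,931): deductible met; 20% of €5,931 = €1,186.20. Member owes €1,186.20 (running OOP €3,843.80).

€1,186.20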